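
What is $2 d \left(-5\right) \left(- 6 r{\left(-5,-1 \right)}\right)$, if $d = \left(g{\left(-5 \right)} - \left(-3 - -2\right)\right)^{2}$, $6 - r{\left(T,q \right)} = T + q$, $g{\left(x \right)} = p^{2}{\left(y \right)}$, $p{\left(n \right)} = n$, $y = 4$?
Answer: $208080$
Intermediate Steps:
$g{\left(x \right)} = 16$ ($g{\left(x \right)} = 4^{2} = 16$)
$r{\left(T,q \right)} = 6 - T - q$ ($r{\left(T,q \right)} = 6 - \left(T + q\right) = 6 - T - q$)
$d = 289$ ($d = \left(16 - \left(-3 - -2\right)\right)^{2} = \left(16 - \left(-3 + 2\right)\right)^{2} = \left(16 - -1\right)^{2} = \left(16 + 1\right)^{2} = 17^{2} = 289$)
$2 d \left(-5\right) \left(- 6 r{\left(-5,-1 \right)}\right) = 2 \cdot 289 \left(-5\right) \left(- 6 \left(6 - -5 - -1\right)\right) = 578 \left(-5\right) \left(- 6 \left(6 + 5 + 1\right)\right) = - 2890 \left(\left(-6\right) 12\right) = \left(-2890\right) \left(-72\right) = 208080$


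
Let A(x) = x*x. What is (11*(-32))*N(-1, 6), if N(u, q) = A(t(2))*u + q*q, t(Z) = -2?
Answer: -11264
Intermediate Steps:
A(x) = x**2
N(u, q) = q**2 + 4*u (N(u, q) = (-2)**2*u + q*q = 4*u + q**2 = q**2 + 4*u)
(11*(-32))*N(-1, 6) = (11*(-32))*(6**2 + 4*(-1)) = -352*(36 - 4) = -352*32 = -11264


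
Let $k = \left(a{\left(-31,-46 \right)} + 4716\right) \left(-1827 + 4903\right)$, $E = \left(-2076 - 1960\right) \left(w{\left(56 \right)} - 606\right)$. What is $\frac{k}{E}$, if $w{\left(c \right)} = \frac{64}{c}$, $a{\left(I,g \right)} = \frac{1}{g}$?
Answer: $\frac{1157345}{194764} \approx 5.9423$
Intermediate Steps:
$E = \frac{17088424}{7}$ ($E = \left(-2076 - 1960\right) \left(\frac{64}{56} - 606\right) = - 4036 \left(64 \cdot \frac{1}{56} - 606\right) = - 4036 \left(\frac{8}{7} - 606\right) = \left(-4036\right) \left(- \frac{4234}{7}\right) = \frac{17088424}{7} \approx 2.4412 \cdot 10^{6}$)
$k = \frac{333646030}{23}$ ($k = \left(\frac{1}{-46} + 4716\right) \left(-1827 + 4903\right) = \left(- \frac{1}{46} + 4716\right) 3076 = \frac{216935}{46} \cdot 3076 = \frac{333646030}{23} \approx 1.4506 \cdot 10^{7}$)
$\frac{k}{E} = \frac{333646030}{23 \cdot \frac{17088424}{7}} = \frac{333646030}{23} \cdot \frac{7}{17088424} = \frac{1157345}{194764}$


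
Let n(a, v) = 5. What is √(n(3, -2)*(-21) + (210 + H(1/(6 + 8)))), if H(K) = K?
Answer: √20594/14 ≈ 10.250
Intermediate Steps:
√(n(3, -2)*(-21) + (210 + H(1/(6 + 8)))) = √(5*(-21) + (210 + 1/(6 + 8))) = √(-105 + (210 + 1/14)) = √(-105 + 2941/14) = √(1471/14) = √20594/14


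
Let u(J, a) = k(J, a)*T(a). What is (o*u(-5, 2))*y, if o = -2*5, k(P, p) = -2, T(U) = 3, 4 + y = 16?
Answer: 720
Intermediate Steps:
y = 12 (y = -4 + 16 = 12)
u(J, a) = -6 (u(J, a) = -2*3 = -6)
o = -10
(o*u(-5, 2))*y = -10*(-6)*12 = 60*12 = 720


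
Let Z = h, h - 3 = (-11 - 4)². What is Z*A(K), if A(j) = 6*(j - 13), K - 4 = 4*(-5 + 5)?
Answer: -12312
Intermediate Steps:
K = 4 (K = 4 + 4*(-5 + 5) = 4 + 4*0 = 4 + 0 = 4)
A(j) = -78 + 6*j (A(j) = 6*(-13 + j) = -78 + 6*j)
h = 228 (h = 3 + (-11 - 4)² = 3 + (-15)² = 3 + 225 = 228)
Z = 228
Z*A(K) = 228*(-78 + 6*4) = 228*(-78 + 24) = 228*(-54) = -12312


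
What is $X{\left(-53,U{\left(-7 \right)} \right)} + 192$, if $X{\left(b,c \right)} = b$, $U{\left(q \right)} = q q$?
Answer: $139$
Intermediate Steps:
$U{\left(q \right)} = q^{2}$
$X{\left(-53,U{\left(-7 \right)} \right)} + 192 = -53 + 192 = 139$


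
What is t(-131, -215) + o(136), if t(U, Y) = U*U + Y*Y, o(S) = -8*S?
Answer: 62298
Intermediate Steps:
t(U, Y) = U² + Y²
t(-131, -215) + o(136) = ((-131)² + (-215)²) - 8*136 = (17161 + 46225) - 1088 = 63386 - 1088 = 62298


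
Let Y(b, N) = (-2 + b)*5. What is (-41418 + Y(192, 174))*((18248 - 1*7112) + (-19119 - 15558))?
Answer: 952657188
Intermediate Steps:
Y(b, N) = -10 + 5*b
(-41418 + Y(192, 174))*((18248 - 1*7112) + (-19119 - 15558)) = (-41418 + (-10 + 5*192))*((18248 - 1*7112) + (-19119 - 15558)) = (-41418 + (-10 + 960))*((18248 - 7112) - 34677) = (-41418 + 950)*(11136 - 34677) = -40468*(-23541) = 952657188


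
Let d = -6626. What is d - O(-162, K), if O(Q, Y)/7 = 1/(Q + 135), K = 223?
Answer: -178895/27 ≈ -6625.7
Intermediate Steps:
O(Q, Y) = 7/(135 + Q) (O(Q, Y) = 7/(Q + 135) = 7/(135 + Q))
d - O(-162, K) = -6626 - 7/(135 - 162) = -6626 - 7/(-27) = -6626 - 7*(-1)/27 = -6626 - 1*(-7/27) = -6626 + 7/27 = -178895/27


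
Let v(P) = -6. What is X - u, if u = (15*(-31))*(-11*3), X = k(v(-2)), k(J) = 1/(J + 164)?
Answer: -2424509/158 ≈ -15345.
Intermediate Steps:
k(J) = 1/(164 + J)
X = 1/158 (X = 1/(164 - 6) = 1/158 ≈ 0.0063291)
u = 15345 (u = -465*(-33) = 15345)
X - u = 1/158 - 1*15345 = 1/158 - 15345 = -2424509/158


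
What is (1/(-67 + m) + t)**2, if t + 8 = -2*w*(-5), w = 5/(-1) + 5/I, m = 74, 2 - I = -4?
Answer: 1081600/441 ≈ 2452.6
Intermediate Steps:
I = 6 (I = 2 - 1*(-4) = 2 + 4 = 6)
w = -25/6 (w = 5/(-1) + 5/6 = 5*(-1) + 5*(1/6) = -5 + 5/6 = -25/6 ≈ -4.1667)
t = -149/3 (t = -8 - 2*(-25/6)*(-5) = -8 + (25/3)*(-5) = -8 - 125/3 = -149/3 ≈ -49.667)
(1/(-67 + m) + t)**2 = (1/(-67 + 74) - 149/3)**2 = (1/7 - 149/3)**2 = (-1040/21)**2 = 1081600/441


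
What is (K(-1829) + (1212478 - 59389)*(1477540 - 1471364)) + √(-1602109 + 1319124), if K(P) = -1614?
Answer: 7121476050 + I*√282985 ≈ 7.1215e+9 + 531.96*I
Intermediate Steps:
(K(-1829) + (1212478 - 59389)*(1477540 - 1471364)) + √(-1602109 + 1319124) = (-1614 + (1212478 - 59389)*(1477540 - 1471364)) + √(-1602109 + 1319124) = (-1614 + 1153089*6176) + √(-282985) = (-1614 + 7121477664) + I*√282985 = 7121476050 + I*√282985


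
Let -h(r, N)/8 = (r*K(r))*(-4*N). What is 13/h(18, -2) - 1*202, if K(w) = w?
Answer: -4188685/20736 ≈ -202.00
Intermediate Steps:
h(r, N) = 32*N*r**2 (h(r, N) = -8*r*r*(-4*N) = -8*r**2*(-4*N) = -(-32)*N*r**2 = 32*N*r**2)
13/h(18, -2) - 1*202 = 13/((32*(-2)*18**2)) - 1*202 = 13/((32*(-2)*324)) - 202 = 13/(-20736) - 202 = 13*(-1/20736) - 202 = -13/20736 - 202 = -4188685/20736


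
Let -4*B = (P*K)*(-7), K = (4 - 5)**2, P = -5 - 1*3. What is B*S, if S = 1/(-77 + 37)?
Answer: 7/20 ≈ 0.35000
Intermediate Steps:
P = -8 (P = -5 - 3 = -8)
S = -1/40 (S = 1/(-40) = -1/40 ≈ -0.025000)
K = 1 (K = (-1)**2 = 1)
B = -14 (B = -(-8*1)*(-7)/4 = -(-2)*(-7) = -1/4*56 = -14)
B*S = -14*(-1/40) = 7/20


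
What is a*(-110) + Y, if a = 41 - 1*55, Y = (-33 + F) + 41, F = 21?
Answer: 1569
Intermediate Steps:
Y = 29 (Y = (-33 + 21) + 41 = -12 + 41 = 29)
a = -14 (a = 41 - 55 = -14)
a*(-110) + Y = -14*(-110) + 29 = 1540 + 29 = 1569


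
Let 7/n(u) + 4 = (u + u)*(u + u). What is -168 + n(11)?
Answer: -80633/480 ≈ -167.99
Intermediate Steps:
n(u) = 7/(-4 + 4*u²) (n(u) = 7/(-4 + (u + u)*(u + u)) = 7/(-4 + (2*u)*(2*u)) = 7/(-4 + 4*u²))
-168 + n(11) = -168 + 7/(4*(-1 + 11²)) = -168 + 7/(4*(-1 + 121)) = -168 + (7/4)/120 = -168 + (7/4)*(1/120) = -168 + 7/480 = -80633/480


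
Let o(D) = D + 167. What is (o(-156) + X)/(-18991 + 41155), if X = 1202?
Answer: 1213/22164 ≈ 0.054728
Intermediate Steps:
o(D) = 167 + D
(o(-156) + X)/(-18991 + 41155) = ((167 - 156) + 1202)/(-18991 + 41155) = (11 + 1202)/22164 = 1213*(1/22164) = 1213/22164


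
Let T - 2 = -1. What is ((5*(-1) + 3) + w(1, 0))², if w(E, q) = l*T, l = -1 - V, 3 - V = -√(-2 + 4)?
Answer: (6 + √2)² ≈ 54.971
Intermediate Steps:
V = 3 + √2 (V = 3 - (-1)*√(-2 + 4) = 3 - (-1)*√2 = 3 + √2 ≈ 4.4142)
T = 1 (T = 2 - 1 = 1)
l = -4 - √2 (l = -1 - (3 + √2) = -1 + (-3 - √2) = -4 - √2 ≈ -5.4142)
w(E, q) = -4 - √2 (w(E, q) = (-4 - √2)*1 = -4 - √2)
((5*(-1) + 3) + w(1, 0))² = ((5*(-1) + 3) + (-4 - √2))² = ((-5 + 3) + (-4 - √2))² = (-2 + (-4 - √2))² = (-6 - √2)²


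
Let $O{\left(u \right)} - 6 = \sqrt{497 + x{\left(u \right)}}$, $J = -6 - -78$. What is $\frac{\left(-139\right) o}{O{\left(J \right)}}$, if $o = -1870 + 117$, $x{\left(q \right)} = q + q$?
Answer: $- \frac{1462002}{605} + \frac{243667 \sqrt{641}}{605} \approx 7780.4$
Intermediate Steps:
$x{\left(q \right)} = 2 q$
$o = -1753$
$J = 72$ ($J = -6 + 78 = 72$)
$O{\left(u \right)} = 6 + \sqrt{497 + 2 u}$
$\frac{\left(-139\right) o}{O{\left(J \right)}} = \frac{\left(-139\right) \left(-1753\right)}{6 + \sqrt{497 + 2 \cdot 72}} = \frac{243667}{6 + \sqrt{497 + 144}} = \frac{243667}{6 + \sqrt{641}}$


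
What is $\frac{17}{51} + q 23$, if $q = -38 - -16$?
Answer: $- \frac{1517}{3} \approx -505.67$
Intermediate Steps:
$q = -22$ ($q = -38 + \left(-23 + 39\right) = -38 + 16 = -22$)
$\frac{17}{51} + q 23 = \frac{17}{51} - 506 = 17 \cdot \frac{1}{51} - 506 = \frac{1}{3} - 506 = - \frac{1517}{3}$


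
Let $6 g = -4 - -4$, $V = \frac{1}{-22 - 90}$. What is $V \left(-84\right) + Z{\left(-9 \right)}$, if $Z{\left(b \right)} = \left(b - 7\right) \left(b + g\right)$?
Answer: $\frac{579}{4} \approx 144.75$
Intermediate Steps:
$V = - \frac{1}{112}$ ($V = \frac{1}{-112} = - \frac{1}{112} \approx -0.0089286$)
$g = 0$ ($g = \frac{-4 - -4}{6} = \frac{-4 + 4}{6} = \frac{1}{6} \cdot 0 = 0$)
$Z{\left(b \right)} = b \left(-7 + b\right)$ ($Z{\left(b \right)} = \left(b - 7\right) \left(b + 0\right) = \left(-7 + b\right) b = b \left(-7 + b\right)$)
$V \left(-84\right) + Z{\left(-9 \right)} = \left(- \frac{1}{112}\right) \left(-84\right) - 9 \left(-7 - 9\right) = \frac{3}{4} - -144 = \frac{3}{4} + 144 = \frac{579}{4}$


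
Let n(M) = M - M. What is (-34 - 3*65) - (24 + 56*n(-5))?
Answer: -253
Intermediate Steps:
n(M) = 0
(-34 - 3*65) - (24 + 56*n(-5)) = (-34 - 3*65) - (24 + 56*0) = (-34 - 195) - (24 + 0) = -229 - 1*24 = -229 - 24 = -253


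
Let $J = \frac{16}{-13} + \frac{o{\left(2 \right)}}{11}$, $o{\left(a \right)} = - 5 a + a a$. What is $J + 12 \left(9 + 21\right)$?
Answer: $\frac{51226}{143} \approx 358.22$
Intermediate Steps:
$o{\left(a \right)} = a^{2} - 5 a$ ($o{\left(a \right)} = - 5 a + a^{2} = a^{2} - 5 a$)
$J = - \frac{254}{143}$ ($J = \frac{16}{-13} + \frac{2 \left(-5 + 2\right)}{11} = 16 \left(- \frac{1}{13}\right) + 2 \left(-3\right) \frac{1}{11} = - \frac{16}{13} - \frac{6}{11} = - \frac{254}{143} \approx -1.7762$)
$J + 12 \left(9 + 21\right) = - \frac{254}{143} + 12 \left(9 + 21\right) = - \frac{254}{143} + 12 \cdot 30 = - \frac{254}{143} + 360 = \frac{51226}{143}$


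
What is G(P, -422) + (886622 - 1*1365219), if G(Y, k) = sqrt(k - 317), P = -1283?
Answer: -478597 + I*sqrt(739) ≈ -4.786e+5 + 27.185*I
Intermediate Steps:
G(Y, k) = sqrt(-317 + k)
G(P, -422) + (886622 - 1*1365219) = sqrt(-317 - 422) + (886622 - 1*1365219) = sqrt(-739) + (886622 - 1365219) = I*sqrt(739) - 478597 = -478597 + I*sqrt(739)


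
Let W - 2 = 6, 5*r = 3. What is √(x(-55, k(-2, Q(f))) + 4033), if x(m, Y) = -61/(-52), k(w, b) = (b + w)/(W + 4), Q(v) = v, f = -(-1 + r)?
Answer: √2727101/26 ≈ 63.515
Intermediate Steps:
r = ⅗ (r = (⅕)*3 = ⅗ ≈ 0.60000)
W = 8 (W = 2 + 6 = 8)
f = ⅖ (f = -(-1 + ⅗) = -1*(-⅖) = ⅖ ≈ 0.40000)
k(w, b) = b/12 + w/12 (k(w, b) = (b + w)/(8 + 4) = (b + w)/12 = (b + w)*(1/12) = b/12 + w/12)
x(m, Y) = 61/52 (x(m, Y) = -61*(-1/52) = 61/52)
√(x(-55, k(-2, Q(f))) + 4033) = √(61/52 + 4033) = √(209777/52) = √2727101/26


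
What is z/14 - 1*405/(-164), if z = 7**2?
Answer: 979/164 ≈ 5.9695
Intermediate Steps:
z = 49
z/14 - 1*405/(-164) = 49/14 - 1*405/(-164) = 49*(1/14) - 405*(-1/164) = 7/2 + 405/164 = 979/164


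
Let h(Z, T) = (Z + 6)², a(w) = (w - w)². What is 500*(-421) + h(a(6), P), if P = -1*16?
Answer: -210464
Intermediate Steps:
a(w) = 0 (a(w) = 0² = 0)
P = -16
h(Z, T) = (6 + Z)²
500*(-421) + h(a(6), P) = 500*(-421) + (6 + 0)² = -210500 + 6² = -210500 + 36 = -210464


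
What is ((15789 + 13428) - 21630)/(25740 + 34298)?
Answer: 7587/60038 ≈ 0.12637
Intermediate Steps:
((15789 + 13428) - 21630)/(25740 + 34298) = (29217 - 21630)/60038 = 7587*(1/60038) = 7587/60038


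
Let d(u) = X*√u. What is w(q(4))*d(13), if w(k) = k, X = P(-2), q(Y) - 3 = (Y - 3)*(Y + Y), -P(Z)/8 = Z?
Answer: 176*√13 ≈ 634.58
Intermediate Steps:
P(Z) = -8*Z
q(Y) = 3 + 2*Y*(-3 + Y) (q(Y) = 3 + (Y - 3)*(Y + Y) = 3 + (-3 + Y)*(2*Y) = 3 + 2*Y*(-3 + Y))
X = 16 (X = -8*(-2) = 16)
d(u) = 16*√u
w(q(4))*d(13) = (3 - 6*4 + 2*4²)*(16*√13) = (3 - 24 + 2*16)*(16*√13) = (3 - 24 + 32)*(16*√13) = 11*(16*√13) = 176*√13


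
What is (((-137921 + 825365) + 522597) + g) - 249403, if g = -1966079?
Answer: -1005441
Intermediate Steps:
(((-137921 + 825365) + 522597) + g) - 249403 = (((-137921 + 825365) + 522597) - 1966079) - 249403 = ((687444 + 522597) - 1966079) - 249403 = (1210041 - 1966079) - 249403 = -756038 - 249403 = -1005441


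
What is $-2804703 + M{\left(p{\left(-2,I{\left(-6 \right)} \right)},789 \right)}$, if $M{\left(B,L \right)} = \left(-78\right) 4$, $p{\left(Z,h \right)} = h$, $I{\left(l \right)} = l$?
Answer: $-2805015$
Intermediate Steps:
$M{\left(B,L \right)} = -312$
$-2804703 + M{\left(p{\left(-2,I{\left(-6 \right)} \right)},789 \right)} = -2804703 - 312 = -2805015$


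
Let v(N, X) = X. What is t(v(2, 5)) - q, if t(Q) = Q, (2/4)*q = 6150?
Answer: -12295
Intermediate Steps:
q = 12300 (q = 2*6150 = 12300)
t(v(2, 5)) - q = 5 - 1*12300 = 5 - 12300 = -12295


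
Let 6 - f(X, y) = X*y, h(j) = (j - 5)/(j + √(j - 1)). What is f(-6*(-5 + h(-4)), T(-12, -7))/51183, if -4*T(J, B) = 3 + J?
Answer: -179/238854 + 9*I*√5/79618 ≈ -0.00074941 + 0.00025276*I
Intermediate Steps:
T(J, B) = -¾ - J/4 (T(J, B) = -(3 + J)/4 = -¾ - J/4)
h(j) = (-5 + j)/(j + √(-1 + j))
f(X, y) = 6 - X*y
f(-6*(-5 + h(-4)), T(-12, -7))/51183 = (6 - (-6*(-5 + (-5 - 4)/(-4 + √(-1 - 4))))*(-¾ - ¼*(-12)))/51183 = (6 - (-6*(-5 - 9/(-4 + √(-5))))*(-¾ + 3))*(1/51183) = (6 - 1*(-6*(-5 - 9/(-4 + I*√5)))*9/4)*(1/51183) = (6 - 1*(30 + 54/(-4 + I*√5))*9/4)*(1/51183) = (6 + (-135/2 - 243/(2*(-4 + I*√5))))*(1/51183) = (-123/2 - 243/(2*(-4 + I*√5)))*(1/51183) = -41/34122 - 27/(11374*(-4 + I*√5))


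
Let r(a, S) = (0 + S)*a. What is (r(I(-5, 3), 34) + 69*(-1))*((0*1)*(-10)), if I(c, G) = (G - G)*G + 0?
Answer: 0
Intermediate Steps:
I(c, G) = 0 (I(c, G) = 0*G + 0 = 0 + 0 = 0)
r(a, S) = S*a
(r(I(-5, 3), 34) + 69*(-1))*((0*1)*(-10)) = (34*0 + 69*(-1))*((0*1)*(-10)) = (0 - 69)*(0*(-10)) = -69*0 = 0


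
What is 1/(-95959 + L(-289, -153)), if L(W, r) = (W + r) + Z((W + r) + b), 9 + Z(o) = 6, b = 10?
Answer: -1/96404 ≈ -1.0373e-5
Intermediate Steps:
Z(o) = -3 (Z(o) = -9 + 6 = -3)
L(W, r) = -3 + W + r (L(W, r) = (W + r) - 3 = -3 + W + r)
1/(-95959 + L(-289, -153)) = 1/(-95959 + (-3 - 289 - 153)) = 1/(-95959 - 445) = 1/(-96404) = -1/96404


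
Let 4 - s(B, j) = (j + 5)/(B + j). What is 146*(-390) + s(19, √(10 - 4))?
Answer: -20212369/355 - 14*√6/355 ≈ -56936.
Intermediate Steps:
s(B, j) = 4 - (5 + j)/(B + j) (s(B, j) = 4 - (j + 5)/(B + j) = 4 - (5 + j)/(B + j))
146*(-390) + s(19, √(10 - 4)) = 146*(-390) + (-5 + 3*√(10 - 4) + 4*19)/(19 + √(10 - 4)) = -56940 + (-5 + 3*√6 + 76)/(19 + √6) = -56940 + (71 + 3*√6)/(19 + √6)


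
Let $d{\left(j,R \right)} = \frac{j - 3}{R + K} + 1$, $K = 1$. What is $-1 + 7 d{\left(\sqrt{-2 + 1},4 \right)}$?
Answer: $\frac{9}{5} + \frac{7 i}{5} \approx 1.8 + 1.4 i$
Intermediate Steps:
$d{\left(j,R \right)} = 1 + \frac{-3 + j}{1 + R}$ ($d{\left(j,R \right)} = \frac{j - 3}{R + 1} + 1 = \frac{-3 + j}{1 + R} + 1 = 1 + \frac{-3 + j}{1 + R}$)
$-1 + 7 d{\left(\sqrt{-2 + 1},4 \right)} = -1 + 7 \frac{-2 + 4 + \sqrt{-2 + 1}}{1 + 4} = -1 + 7 \frac{-2 + 4 + \sqrt{-1}}{5} = -1 + 7 \frac{-2 + 4 + i}{5} = -1 + 7 \frac{2 + i}{5} = -1 + 7 \left(\frac{2}{5} + \frac{i}{5}\right) = -1 + \left(\frac{14}{5} + \frac{7 i}{5}\right) = \frac{9}{5} + \frac{7 i}{5}$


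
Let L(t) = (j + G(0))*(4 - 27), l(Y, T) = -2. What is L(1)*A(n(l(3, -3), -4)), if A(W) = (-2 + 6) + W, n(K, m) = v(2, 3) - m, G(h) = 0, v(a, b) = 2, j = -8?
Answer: 1840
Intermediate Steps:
n(K, m) = 2 - m
A(W) = 4 + W
L(t) = 184 (L(t) = (-8 + 0)*(4 - 27) = -8*(-23) = 184)
L(1)*A(n(l(3, -3), -4)) = 184*(4 + (2 - 1*(-4))) = 184*(4 + (2 + 4)) = 184*(4 + 6) = 184*10 = 1840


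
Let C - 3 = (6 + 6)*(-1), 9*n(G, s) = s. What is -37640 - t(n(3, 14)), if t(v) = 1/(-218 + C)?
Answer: -8544279/227 ≈ -37640.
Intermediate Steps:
n(G, s) = s/9
C = -9 (C = 3 + (6 + 6)*(-1) = 3 + 12*(-1) = 3 - 12 = -9)
t(v) = -1/227 (t(v) = 1/(-218 - 9) = 1/(-227) = -1/227)
-37640 - t(n(3, 14)) = -37640 - 1*(-1/227) = -37640 + 1/227 = -8544279/227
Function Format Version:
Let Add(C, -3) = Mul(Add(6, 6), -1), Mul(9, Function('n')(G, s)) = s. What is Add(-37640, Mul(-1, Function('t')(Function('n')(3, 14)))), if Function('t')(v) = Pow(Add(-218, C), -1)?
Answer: Rational(-8544279, 227) ≈ -37640.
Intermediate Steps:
Function('n')(G, s) = Mul(Rational(1, 9), s)
C = -9 (C = Add(3, Mul(Add(6, 6), -1)) = Add(3, Mul(12, -1)) = Add(3, -12) = -9)
Function('t')(v) = Rational(-1, 227) (Function('t')(v) = Pow(Add(-218, -9), -1) = Pow(-227, -1) = Rational(-1, 227))
Add(-37640, Mul(-1, Function('t')(Function('n')(3, 14)))) = Add(-37640, Mul(-1, Rational(-1, 227))) = Add(-37640, Rational(1, 227)) = Rational(-8544279, 227)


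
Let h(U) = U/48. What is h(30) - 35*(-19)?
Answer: 5325/8 ≈ 665.63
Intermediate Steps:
h(U) = U/48 (h(U) = U*(1/48) = U/48)
h(30) - 35*(-19) = (1/48)*30 - 35*(-19) = 5/8 - 1*(-665) = 5/8 + 665 = 5325/8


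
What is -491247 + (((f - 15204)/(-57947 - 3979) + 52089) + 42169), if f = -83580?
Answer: -4097307005/10321 ≈ -3.9699e+5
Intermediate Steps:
-491247 + (((f - 15204)/(-57947 - 3979) + 52089) + 42169) = -491247 + (((-83580 - 15204)/(-57947 - 3979) + 52089) + 42169) = -491247 + ((-98784/(-61926) + 52089) + 42169) = -491247 + ((-98784*(-1/61926) + 52089) + 42169) = -491247 + ((16464/10321 + 52089) + 42169) = -491247 + (537627033/10321 + 42169) = -491247 + 972853282/10321 = -4097307005/10321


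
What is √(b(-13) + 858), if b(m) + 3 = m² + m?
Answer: √1011 ≈ 31.796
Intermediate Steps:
b(m) = -3 + m + m² (b(m) = -3 + (m² + m) = -3 + (m + m²) = -3 + m + m²)
√(b(-13) + 858) = √((-3 - 13 + (-13)²) + 858) = √((-3 - 13 + 169) + 858) = √(153 + 858) = √1011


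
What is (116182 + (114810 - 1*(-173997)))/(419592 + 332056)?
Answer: 404989/751648 ≈ 0.53880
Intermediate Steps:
(116182 + (114810 - 1*(-173997)))/(419592 + 332056) = (116182 + (114810 + 173997))/751648 = (116182 + 288807)*(1/751648) = 404989*(1/751648) = 404989/751648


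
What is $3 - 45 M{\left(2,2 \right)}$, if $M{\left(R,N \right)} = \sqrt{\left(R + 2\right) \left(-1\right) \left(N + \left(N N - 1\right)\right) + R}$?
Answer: $3 - 135 i \sqrt{2} \approx 3.0 - 190.92 i$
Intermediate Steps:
$M{\left(R,N \right)} = \sqrt{R + \left(-2 - R\right) \left(-1 + N + N^{2}\right)}$ ($M{\left(R,N \right)} = \sqrt{\left(2 + R\right) \left(-1\right) \left(N + \left(N^{2} - 1\right)\right) + R} = \sqrt{\left(-2 - R\right) \left(N + \left(-1 + N^{2}\right)\right) + R} = \sqrt{\left(-2 - R\right) \left(-1 + N + N^{2}\right) + R} = \sqrt{R + \left(-2 - R\right) \left(-1 + N + N^{2}\right)}$)
$3 - 45 M{\left(2,2 \right)} = 3 - 45 \sqrt{2 - 4 - 2 \cdot 2^{2} + 2 \cdot 2 - 2 \cdot 2 - 2 \cdot 2^{2}} = 3 - 45 \sqrt{2 - 4 - 8 + 4 - 4 - 2 \cdot 4} = 3 - 45 \sqrt{2 - 4 - 8 + 4 - 4 - 8} = 3 - 45 \sqrt{-18} = 3 - 45 \cdot 3 i \sqrt{2} = 3 - 135 i \sqrt{2}$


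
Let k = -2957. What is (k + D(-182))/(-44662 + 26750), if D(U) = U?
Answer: 3139/17912 ≈ 0.17525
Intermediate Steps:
(k + D(-182))/(-44662 + 26750) = (-2957 - 182)/(-44662 + 26750) = -3139/(-17912) = -3139*(-1/17912) = 3139/17912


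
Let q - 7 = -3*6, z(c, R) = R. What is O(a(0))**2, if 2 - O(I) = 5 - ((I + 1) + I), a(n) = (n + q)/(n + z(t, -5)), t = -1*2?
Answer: 144/25 ≈ 5.7600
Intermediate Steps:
t = -2
q = -11 (q = 7 - 3*6 = 7 - 18 = -11)
a(n) = (-11 + n)/(-5 + n) (a(n) = (n - 11)/(n - 5) = (-11 + n)/(-5 + n))
O(I) = -2 + 2*I (O(I) = 2 - (5 - ((I + 1) + I)) = 2 - (5 - ((1 + I) + I)) = 2 - (5 - (1 + 2*I)) = 2 - (5 + (-1 - 2*I)) = 2 - (4 - 2*I) = 2 + (-4 + 2*I) = -2 + 2*I)
O(a(0))**2 = (-2 + 2*((-11 + 0)/(-5 + 0)))**2 = (-2 + 2*(-11/(-5)))**2 = (-2 + 2*(-1/5*(-11)))**2 = (-2 + 2*(11/5))**2 = (-2 + 22/5)**2 = (12/5)**2 = 144/25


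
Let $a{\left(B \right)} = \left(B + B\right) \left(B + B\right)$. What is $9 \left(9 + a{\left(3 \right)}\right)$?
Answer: $405$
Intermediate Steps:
$a{\left(B \right)} = 4 B^{2}$ ($a{\left(B \right)} = 2 B 2 B = 4 B^{2}$)
$9 \left(9 + a{\left(3 \right)}\right) = 9 \left(9 + 4 \cdot 3^{2}\right) = 9 \left(9 + 4 \cdot 9\right) = 9 \left(9 + 36\right) = 9 \cdot 45 = 405$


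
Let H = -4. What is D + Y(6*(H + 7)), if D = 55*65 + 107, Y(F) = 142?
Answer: 3824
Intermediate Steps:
D = 3682 (D = 3575 + 107 = 3682)
D + Y(6*(H + 7)) = 3682 + 142 = 3824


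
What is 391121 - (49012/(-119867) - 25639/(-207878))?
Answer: 885986148981079/2265246566 ≈ 3.9112e+5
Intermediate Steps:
391121 - (49012/(-119867) - 25639/(-207878)) = 391121 - (49012*(-1/119867) - 25639*(-1/207878)) = 391121 - (-49012/119867 + 25639/207878) = 391121 - 1*(-646840593/2265246566) = 391121 + 646840593/2265246566 = 885986148981079/2265246566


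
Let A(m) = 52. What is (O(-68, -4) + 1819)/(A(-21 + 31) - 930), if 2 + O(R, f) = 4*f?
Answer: -1801/878 ≈ -2.0513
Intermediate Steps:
O(R, f) = -2 + 4*f
(O(-68, -4) + 1819)/(A(-21 + 31) - 930) = ((-2 + 4*(-4)) + 1819)/(52 - 930) = ((-2 - 16) + 1819)/(-878) = (-18 + 1819)*(-1/878) = 1801*(-1/878) = -1801/878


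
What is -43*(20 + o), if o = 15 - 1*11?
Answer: -1032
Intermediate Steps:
o = 4 (o = 15 - 11 = 4)
-43*(20 + o) = -43*(20 + 4) = -43*24 = -1032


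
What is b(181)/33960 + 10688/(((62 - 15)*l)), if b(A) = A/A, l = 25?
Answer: 72593131/7980600 ≈ 9.0962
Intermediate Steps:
b(A) = 1
b(181)/33960 + 10688/(((62 - 15)*l)) = 1/33960 + 10688/(((62 - 15)*25)) = 1*(1/33960) + 10688/((47*25)) = 1/33960 + 10688/1175 = 72593131/7980600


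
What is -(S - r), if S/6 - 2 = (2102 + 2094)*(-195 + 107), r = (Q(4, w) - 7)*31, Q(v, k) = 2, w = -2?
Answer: 2215321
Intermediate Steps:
r = -155 (r = (2 - 7)*31 = -5*31 = -155)
S = -2215476 (S = 12 + 6*((2102 + 2094)*(-195 + 107)) = 12 + 6*(4196*(-88)) = 12 + 6*(-369248) = 12 - 2215488 = -2215476)
-(S - r) = -(-2215476 - 1*(-155)) = -(-2215476 + 155) = -1*(-2215321) = 2215321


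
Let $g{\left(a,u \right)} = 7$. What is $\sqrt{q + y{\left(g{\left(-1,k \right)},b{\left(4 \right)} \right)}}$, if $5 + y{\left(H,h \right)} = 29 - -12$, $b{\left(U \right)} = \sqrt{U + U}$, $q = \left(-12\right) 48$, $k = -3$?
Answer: $6 i \sqrt{15} \approx 23.238 i$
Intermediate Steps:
$q = -576$
$b{\left(U \right)} = \sqrt{2} \sqrt{U}$ ($b{\left(U \right)} = \sqrt{2 U} = \sqrt{2} \sqrt{U}$)
$y{\left(H,h \right)} = 36$ ($y{\left(H,h \right)} = -5 + \left(29 - -12\right) = -5 + \left(29 + 12\right) = -5 + 41 = 36$)
$\sqrt{q + y{\left(g{\left(-1,k \right)},b{\left(4 \right)} \right)}} = \sqrt{-576 + 36} = \sqrt{-540} = 6 i \sqrt{15}$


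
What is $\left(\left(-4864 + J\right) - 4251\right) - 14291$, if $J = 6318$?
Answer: $-17088$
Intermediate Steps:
$\left(\left(-4864 + J\right) - 4251\right) - 14291 = \left(\left(-4864 + 6318\right) - 4251\right) - 14291 = \left(1454 - 4251\right) - 14291 = -2797 - 14291 = -17088$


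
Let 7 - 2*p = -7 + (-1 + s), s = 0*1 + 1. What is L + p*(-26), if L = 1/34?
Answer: -6187/34 ≈ -181.97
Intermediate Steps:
s = 1 (s = 0 + 1 = 1)
L = 1/34 ≈ 0.029412
p = 7 (p = 7/2 - (-7 + (-1 + 1))/2 = 7/2 - (-7 + 0)/2 = 7/2 - ½*(-7) = 7/2 + 7/2 = 7)
L + p*(-26) = 1/34 + 7*(-26) = 1/34 - 182 = -6187/34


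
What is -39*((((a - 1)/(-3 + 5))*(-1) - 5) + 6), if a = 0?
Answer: -117/2 ≈ -58.500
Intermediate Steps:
-39*((((a - 1)/(-3 + 5))*(-1) - 5) + 6) = -39*((((0 - 1)/(-3 + 5))*(-1) - 5) + 6) = -39*((-1/2*(-1) - 5) + 6) = -39*((-1*½*(-1) - 5) + 6) = -39*((-½*(-1) - 5) + 6) = -39*((½ - 5) + 6) = -39*(-9/2 + 6) = -39*3/2 = -13*9/2 = -117/2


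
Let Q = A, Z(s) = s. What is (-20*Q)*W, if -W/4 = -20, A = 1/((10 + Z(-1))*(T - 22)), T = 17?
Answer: 320/9 ≈ 35.556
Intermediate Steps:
A = -1/45 (A = 1/((10 - 1)*(17 - 22)) = 1/(9*(-5)) = 1/(-45) = -1/45 ≈ -0.022222)
Q = -1/45 ≈ -0.022222
W = 80 (W = -4*(-20) = 80)
(-20*Q)*W = -20*(-1/45)*80 = (4/9)*80 = 320/9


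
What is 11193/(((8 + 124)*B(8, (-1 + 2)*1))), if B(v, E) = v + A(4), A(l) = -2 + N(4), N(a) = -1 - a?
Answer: 3731/44 ≈ 84.795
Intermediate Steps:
A(l) = -7 (A(l) = -2 + (-1 - 1*4) = -2 + (-1 - 4) = -2 - 5 = -7)
B(v, E) = -7 + v (B(v, E) = v - 7 = -7 + v)
11193/(((8 + 124)*B(8, (-1 + 2)*1))) = 11193/(((8 + 124)*(-7 + 8))) = 11193/((132*1)) = 11193/132 = 11193*(1/132) = 3731/44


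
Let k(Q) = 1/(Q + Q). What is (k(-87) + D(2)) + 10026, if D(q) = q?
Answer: 1744871/174 ≈ 10028.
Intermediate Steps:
k(Q) = 1/(2*Q)
(k(-87) + D(2)) + 10026 = ((½)/(-87) + 2) + 10026 = ((½)*(-1/87) + 2) + 10026 = (-1/174 + 2) + 10026 = 347/174 + 10026 = 1744871/174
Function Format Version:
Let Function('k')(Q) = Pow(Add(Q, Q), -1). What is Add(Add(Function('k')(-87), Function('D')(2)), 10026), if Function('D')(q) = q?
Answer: Rational(1744871, 174) ≈ 10028.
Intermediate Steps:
Function('k')(Q) = Mul(Rational(1, 2), Pow(Q, -1)) (Function('k')(Q) = Pow(Mul(2, Q), -1) = Mul(Rational(1, 2), Pow(Q, -1)))
Add(Add(Function('k')(-87), Function('D')(2)), 10026) = Add(Add(Mul(Rational(1, 2), Pow(-87, -1)), 2), 10026) = Add(Add(Mul(Rational(1, 2), Rational(-1, 87)), 2), 10026) = Add(Add(Rational(-1, 174), 2), 10026) = Add(Rational(347, 174), 10026) = Rational(1744871, 174)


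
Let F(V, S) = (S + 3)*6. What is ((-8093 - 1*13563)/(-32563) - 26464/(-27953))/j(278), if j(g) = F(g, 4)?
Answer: 733548700/19114904319 ≈ 0.038376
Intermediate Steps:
F(V, S) = 18 + 6*S (F(V, S) = (3 + S)*6 = 18 + 6*S)
j(g) = 42 (j(g) = 18 + 6*4 = 18 + 24 = 42)
((-8093 - 1*13563)/(-32563) - 26464/(-27953))/j(278) = ((-8093 - 1*13563)/(-32563) - 26464/(-27953))/42 = ((-8093 - 13563)*(-1/32563) - 26464*(-1/27953))*(1/42) = (-21656*(-1/32563) + 26464/27953)*(1/42) = (21656/32563 + 26464/27953)*(1/42) = (1467097400/910233539)*(1/42) = 733548700/19114904319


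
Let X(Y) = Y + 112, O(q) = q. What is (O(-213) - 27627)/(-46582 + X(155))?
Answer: 5568/9263 ≈ 0.60110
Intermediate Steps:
X(Y) = 112 + Y
(O(-213) - 27627)/(-46582 + X(155)) = (-213 - 27627)/(-46582 + (112 + 155)) = -27840/(-46582 + 267) = -27840/(-46315) = -27840*(-1/46315) = 5568/9263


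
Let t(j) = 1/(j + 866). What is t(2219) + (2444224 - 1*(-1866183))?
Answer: 13297605596/3085 ≈ 4.3104e+6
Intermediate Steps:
t(j) = 1/(866 + j)
t(2219) + (2444224 - 1*(-1866183)) = 1/(866 + 2219) + (2444224 - 1*(-1866183)) = 1/3085 + (2444224 + 1866183) = 1/3085 + 4310407 = 13297605596/3085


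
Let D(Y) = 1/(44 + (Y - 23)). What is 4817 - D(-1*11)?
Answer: 48169/10 ≈ 4816.9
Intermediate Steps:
D(Y) = 1/(21 + Y) (D(Y) = 1/(44 + (-23 + Y)) = 1/(21 + Y))
4817 - D(-1*11) = 4817 - 1/(21 - 1*11) = 4817 - 1/(21 - 11) = 4817 - 1/10 = 48169/10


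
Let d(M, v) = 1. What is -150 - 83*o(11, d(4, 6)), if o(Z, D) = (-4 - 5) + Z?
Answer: -316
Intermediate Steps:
o(Z, D) = -9 + Z
-150 - 83*o(11, d(4, 6)) = -150 - 83*(-9 + 11) = -150 - 83*2 = -150 - 166 = -316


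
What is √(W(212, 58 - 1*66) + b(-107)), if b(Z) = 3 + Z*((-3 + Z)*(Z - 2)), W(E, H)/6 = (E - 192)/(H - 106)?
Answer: I*√463137027/19 ≈ 1132.7*I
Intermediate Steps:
W(E, H) = 6*(-192 + E)/(-106 + H) (W(E, H) = 6*((E - 192)/(H - 106)) = 6*((-192 + E)/(-106 + H)) = 6*(-192 + E)/(-106 + H))
b(Z) = 3 + Z*(-3 + Z)*(-2 + Z) (b(Z) = 3 + Z*((-3 + Z)*(-2 + Z)) = 3 + Z*(-3 + Z)*(-2 + Z))
√(W(212, 58 - 1*66) + b(-107)) = √(6*(-192 + 212)/(-106 + (58 - 1*66)) + (3 + (-107)³ - 5*(-107)² + 6*(-107))) = √(6*20/(-106 + (58 - 66)) + (3 - 1225043 - 5*11449 - 642)) = √(6*20/(-106 - 8) + (3 - 1225043 - 57245 - 642)) = √(6*20/(-114) - 1282927) = √(6*(-1/114)*20 - 1282927) = √(-20/19 - 1282927) = √(-24375633/19) = I*√463137027/19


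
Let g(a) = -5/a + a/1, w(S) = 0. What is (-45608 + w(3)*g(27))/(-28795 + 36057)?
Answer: -22804/3631 ≈ -6.2804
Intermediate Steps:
g(a) = a - 5/a (g(a) = -5/a + a*1 = -5/a + a = a - 5/a)
(-45608 + w(3)*g(27))/(-28795 + 36057) = (-45608 + 0*(27 - 5/27))/(-28795 + 36057) = (-45608 + 0*(27 - 5*1/27))/7262 = (-45608 + 0*(27 - 5/27))*(1/7262) = (-45608 + 0*(724/27))*(1/7262) = (-45608 + 0)*(1/7262) = -45608*1/7262 = -22804/3631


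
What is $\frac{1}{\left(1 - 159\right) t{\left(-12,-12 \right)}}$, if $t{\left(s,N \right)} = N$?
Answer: $\frac{1}{1896} \approx 0.00052743$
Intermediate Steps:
$\frac{1}{\left(1 - 159\right) t{\left(-12,-12 \right)}} = \frac{1}{\left(1 - 159\right) \left(-12\right)} = \frac{1}{\left(-158\right) \left(-12\right)} = \frac{1}{1896}$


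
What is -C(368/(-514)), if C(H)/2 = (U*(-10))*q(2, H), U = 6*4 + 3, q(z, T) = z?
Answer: 1080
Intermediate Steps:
U = 27 (U = 24 + 3 = 27)
C(H) = -1080 (C(H) = 2*((27*(-10))*2) = 2*(-270*2) = 2*(-540) = -1080)
-C(368/(-514)) = -1*(-1080) = 1080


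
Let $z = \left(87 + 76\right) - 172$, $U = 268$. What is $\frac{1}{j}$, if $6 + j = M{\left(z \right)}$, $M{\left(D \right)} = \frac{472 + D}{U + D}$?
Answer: $- \frac{259}{1091} \approx -0.2374$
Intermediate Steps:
$z = -9$ ($z = 163 - 172 = -9$)
$M{\left(D \right)} = \frac{472 + D}{268 + D}$
$j = - \frac{1091}{259}$ ($j = -6 + \frac{472 - 9}{268 - 9} = -6 + \frac{1}{259} \cdot 463 = -6 + \frac{463}{259} = - \frac{1091}{259} \approx -4.2124$)
$\frac{1}{j} = \frac{1}{- \frac{1091}{259}} = - \frac{259}{1091}$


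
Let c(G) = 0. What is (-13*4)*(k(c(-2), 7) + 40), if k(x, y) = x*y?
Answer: -2080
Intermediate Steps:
(-13*4)*(k(c(-2), 7) + 40) = (-13*4)*(0*7 + 40) = -52*(0 + 40) = -52*40 = -2080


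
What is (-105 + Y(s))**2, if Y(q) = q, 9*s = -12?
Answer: 101761/9 ≈ 11307.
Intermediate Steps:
s = -4/3 (s = (1/9)*(-12) = -4/3 ≈ -1.3333)
(-105 + Y(s))**2 = (-105 - 4/3)**2 = (-319/3)**2 = 101761/9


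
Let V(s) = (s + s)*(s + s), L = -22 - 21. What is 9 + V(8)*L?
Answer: -10999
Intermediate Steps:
L = -43
V(s) = 4*s² (V(s) = (2*s)*(2*s) = 4*s²)
9 + V(8)*L = 9 + (4*8²)*(-43) = 9 + (4*64)*(-43) = 9 + 256*(-43) = 9 - 11008 = -10999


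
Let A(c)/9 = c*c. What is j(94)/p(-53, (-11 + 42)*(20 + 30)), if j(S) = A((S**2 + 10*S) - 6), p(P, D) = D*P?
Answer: -17181522/1643 ≈ -10457.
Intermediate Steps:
A(c) = 9*c**2 (A(c) = 9*(c*c) = 9*c**2)
j(S) = 9*(-6 + S**2 + 10*S)**2 (j(S) = 9*((S**2 + 10*S) - 6)**2 = 9*(-6 + S**2 + 10*S)**2)
j(94)/p(-53, (-11 + 42)*(20 + 30)) = (9*(-6 + 94**2 + 10*94)**2)/((((-11 + 42)*(20 + 30))*(-53))) = (9*(-6 + 8836 + 940)**2)/(((31*50)*(-53))) = (9*9770**2)/((1550*(-53))) = (9*95452900)/(-82150) = 859076100*(-1/82150) = -17181522/1643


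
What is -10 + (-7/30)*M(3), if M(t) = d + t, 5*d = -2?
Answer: -1591/150 ≈ -10.607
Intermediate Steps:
d = -2/5 (d = (1/5)*(-2) = -2/5 ≈ -0.40000)
M(t) = -2/5 + t
-10 + (-7/30)*M(3) = -10 + (-7/30)*(-2/5 + 3) = -10 - 7*1/30*(13/5) = -10 - 7/30*13/5 = -10 - 91/150 = -1591/150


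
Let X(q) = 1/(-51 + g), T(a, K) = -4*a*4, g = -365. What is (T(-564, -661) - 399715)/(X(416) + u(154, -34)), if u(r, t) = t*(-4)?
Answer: -162527456/56575 ≈ -2872.8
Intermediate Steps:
T(a, K) = -16*a
X(q) = -1/416 (X(q) = 1/(-51 - 365) = 1/(-416) = -1/416)
u(r, t) = -4*t
(T(-564, -661) - 399715)/(X(416) + u(154, -34)) = (-16*(-564) - 399715)/(-1/416 - 4*(-34)) = (9024 - 399715)/(-1/416 + 136) = -390691/56575/416 = -390691*416/56575 = -162527456/56575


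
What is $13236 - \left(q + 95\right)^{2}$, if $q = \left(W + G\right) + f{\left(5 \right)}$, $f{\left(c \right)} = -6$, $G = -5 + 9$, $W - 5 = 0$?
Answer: $3632$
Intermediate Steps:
$W = 5$ ($W = 5 + 0 = 5$)
$G = 4$
$q = 3$ ($q = \left(5 + 4\right) - 6 = 9 - 6 = 3$)
$13236 - \left(q + 95\right)^{2} = 13236 - \left(3 + 95\right)^{2} = 13236 - 98^{2} = 13236 - 9604 = 3632$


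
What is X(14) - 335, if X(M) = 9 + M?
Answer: -312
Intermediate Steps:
X(14) - 335 = (9 + 14) - 335 = 23 - 335 = -312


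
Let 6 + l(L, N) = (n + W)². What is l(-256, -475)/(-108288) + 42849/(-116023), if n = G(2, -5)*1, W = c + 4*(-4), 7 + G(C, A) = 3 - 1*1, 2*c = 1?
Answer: -18752380159/50255594496 ≈ -0.37314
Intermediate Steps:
c = ½ (c = (½)*1 = ½ ≈ 0.50000)
G(C, A) = -5 (G(C, A) = -7 + (3 - 1*1) = -7 + (3 - 1) = -7 + 2 = -5)
W = -31/2 (W = ½ + 4*(-4) = ½ - 16 = -31/2 ≈ -15.500)
n = -5 (n = -5*1 = -5)
l(L, N) = 1657/4 (l(L, N) = -6 + (-5 - 31/2)² = -6 + (-41/2)² = -6 + 1681/4 = 1657/4)
l(-256, -475)/(-108288) + 42849/(-116023) = (1657/4)/(-108288) + 42849/(-116023) = (1657/4)*(-1/108288) + 42849*(-1/116023) = -1657/433152 - 42849/116023 = -18752380159/50255594496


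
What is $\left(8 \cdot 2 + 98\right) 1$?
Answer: $114$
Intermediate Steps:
$\left(8 \cdot 2 + 98\right) 1 = \left(16 + 98\right) 1 = 114 \cdot 1 = 114$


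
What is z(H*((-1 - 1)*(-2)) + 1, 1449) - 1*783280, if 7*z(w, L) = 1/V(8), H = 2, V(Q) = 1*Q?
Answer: -43863679/56 ≈ -7.8328e+5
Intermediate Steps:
V(Q) = Q
z(w, L) = 1/56 (z(w, L) = (⅐)/8 = (⅐)*(⅛) = 1/56)
z(H*((-1 - 1)*(-2)) + 1, 1449) - 1*783280 = 1/56 - 1*783280 = 1/56 - 783280 = -43863679/56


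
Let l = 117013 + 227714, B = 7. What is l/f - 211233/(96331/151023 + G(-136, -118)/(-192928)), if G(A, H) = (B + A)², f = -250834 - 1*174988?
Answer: -2620771370556835202919/6843714703380350 ≈ -3.8295e+5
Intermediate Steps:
f = -425822 (f = -250834 - 174988 = -425822)
l = 344727
G(A, H) = (7 + A)²
l/f - 211233/(96331/151023 + G(-136, -118)/(-192928)) = 344727/(-425822) - 211233/(96331/151023 + (7 - 136)²/(-192928)) = 344727*(-1/425822) - 211233/(96331*(1/151023) + (-129)²*(-1/192928)) = -344727/425822 - 211233/(96331/151023 + 16641*(-1/192928)) = -344727/425822 - 211233/(96331/151023 - 16641/192928) = -344727/425822 - 211233/16071773425/29136565344 = -344727/425822 - 211233*29136565344/16071773425 = -344727/425822 - 6154604107309152/16071773425 = -2620771370556835202919/6843714703380350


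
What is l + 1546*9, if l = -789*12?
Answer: 4446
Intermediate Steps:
l = -9468
l + 1546*9 = -9468 + 1546*9 = -9468 + 13914 = 4446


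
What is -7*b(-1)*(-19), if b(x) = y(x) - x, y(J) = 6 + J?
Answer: 798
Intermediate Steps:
b(x) = 6 (b(x) = (6 + x) - x = 6)
-7*b(-1)*(-19) = -7*6*(-19) = -42*(-19) = 798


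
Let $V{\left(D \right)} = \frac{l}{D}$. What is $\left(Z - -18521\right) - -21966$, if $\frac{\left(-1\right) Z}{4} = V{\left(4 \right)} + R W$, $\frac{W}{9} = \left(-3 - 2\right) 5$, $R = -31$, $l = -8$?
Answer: $12595$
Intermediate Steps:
$W = -225$ ($W = 9 \left(-3 - 2\right) 5 = 9 \left(\left(-5\right) 5\right) = 9 \left(-25\right) = -225$)
$V{\left(D \right)} = - \frac{8}{D}$
$Z = -27892$ ($Z = - 4 \left(- \frac{8}{4} - -6975\right) = - 4 \left(\left(-8\right) \frac{1}{4} + 6975\right) = - 4 \left(-2 + 6975\right) = \left(-4\right) 6973 = -27892$)
$\left(Z - -18521\right) - -21966 = \left(-27892 - -18521\right) - -21966 = \left(-27892 + 18521\right) + 21966 = -9371 + 21966 = 12595$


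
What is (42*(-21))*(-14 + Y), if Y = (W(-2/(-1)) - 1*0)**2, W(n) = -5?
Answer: -9702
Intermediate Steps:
Y = 25 (Y = (-5 - 1*0)**2 = (-5 + 0)**2 = (-5)**2 = 25)
(42*(-21))*(-14 + Y) = (42*(-21))*(-14 + 25) = -882*11 = -9702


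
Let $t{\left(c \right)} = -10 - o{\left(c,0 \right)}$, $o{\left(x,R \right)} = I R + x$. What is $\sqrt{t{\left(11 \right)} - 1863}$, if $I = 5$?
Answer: $2 i \sqrt{471} \approx 43.405 i$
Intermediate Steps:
$o{\left(x,R \right)} = x + 5 R$ ($o{\left(x,R \right)} = 5 R + x = x + 5 R$)
$t{\left(c \right)} = -10 - c$ ($t{\left(c \right)} = -10 - \left(c + 5 \cdot 0\right) = -10 - \left(c + 0\right) = -10 - c$)
$\sqrt{t{\left(11 \right)} - 1863} = \sqrt{\left(-10 - 11\right) - 1863} = \sqrt{-21 - 1863} = \sqrt{-1884} = 2 i \sqrt{471}$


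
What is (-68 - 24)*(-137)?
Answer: 12604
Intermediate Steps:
(-68 - 24)*(-137) = -92*(-137) = 12604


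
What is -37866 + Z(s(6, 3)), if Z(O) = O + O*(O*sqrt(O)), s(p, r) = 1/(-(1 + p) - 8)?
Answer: -567991/15 + I*sqrt(15)/3375 ≈ -37866.0 + 0.0011476*I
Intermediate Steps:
s(p, r) = 1/(-9 - p) (s(p, r) = 1/((-1 - p) - 8) = 1/(-9 - p))
Z(O) = O + O**(5/2) (Z(O) = O + O*O**(3/2) = O + O**(5/2))
-37866 + Z(s(6, 3)) = -37866 + (-1/(9 + 6) + (-1/(9 + 6))**(5/2)) = -37866 + (-1/15 + (-1/15)**(5/2)) = -37866 + (-1/15 + I*sqrt(15)/3375) = -567991/15 + I*sqrt(15)/3375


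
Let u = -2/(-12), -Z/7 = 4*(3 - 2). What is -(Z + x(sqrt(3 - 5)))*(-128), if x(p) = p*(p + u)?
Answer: -3840 + 64*I*sqrt(2)/3 ≈ -3840.0 + 30.17*I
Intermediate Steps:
Z = -28 (Z = -28*(3 - 2) = -28 ≈ -28.000)
u = 1/6 (u = -2*(-1/12) = 1/6 ≈ 0.16667)
x(p) = p*(1/6 + p) (x(p) = p*(p + 1/6) = p*(1/6 + p))
-(Z + x(sqrt(3 - 5)))*(-128) = -(-28 + sqrt(3 - 5)*(1/6 + sqrt(3 - 5)))*(-128) = -(-28 + sqrt(-2)*(1/6 + sqrt(-2)))*(-128) = -(-28 + (I*sqrt(2))*(1/6 + I*sqrt(2)))*(-128) = -(-28 + I*sqrt(2)*(1/6 + I*sqrt(2)))*(-128) = -(3584 - 128*I*sqrt(2)*(1/6 + I*sqrt(2))) = -3584 + 128*I*sqrt(2)*(1/6 + I*sqrt(2))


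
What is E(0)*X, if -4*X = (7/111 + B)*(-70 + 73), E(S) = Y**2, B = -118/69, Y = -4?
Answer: 16820/851 ≈ 19.765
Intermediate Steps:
B = -118/69 (B = -118*1/69 = -118/69 ≈ -1.7101)
E(S) = 16 (E(S) = (-4)**2 = 16)
X = 4205/3404 (X = -(7/111 - 118/69)*(-70 + 73)/4 = -(7*(1/111) - 118/69)*3/4 = -(7/111 - 118/69)*3/4 = -(-4205)*3/10212 = -1/4*(-4205/851) = 4205/3404 ≈ 1.2353)
E(0)*X = 16*(4205/3404) = 16820/851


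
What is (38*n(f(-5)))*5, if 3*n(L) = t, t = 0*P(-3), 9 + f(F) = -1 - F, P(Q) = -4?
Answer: 0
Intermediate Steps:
f(F) = -10 - F (f(F) = -9 + (-1 - F) = -10 - F)
t = 0 (t = 0*(-4) = 0)
n(L) = 0 (n(L) = (⅓)*0 = 0)
(38*n(f(-5)))*5 = (38*0)*5 = 0*5 = 0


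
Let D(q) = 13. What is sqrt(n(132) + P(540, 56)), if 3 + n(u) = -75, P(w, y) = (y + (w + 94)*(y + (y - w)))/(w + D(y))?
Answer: I*sqrt(173879790)/553 ≈ 23.845*I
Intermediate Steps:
P(w, y) = (y + (94 + w)*(-w + 2*y))/(13 + w) (P(w, y) = (y + (w + 94)*(y + (y - w)))/(w + 13) = (y + (94 + w)*(-w + 2*y))/(13 + w))
n(u) = -78 (n(u) = -3 - 75 = -78)
sqrt(n(132) + P(540, 56)) = sqrt(-78 + (-1*540**2 - 94*540 + 189*56 + 2*540*56)/(13 + 540)) = sqrt(-78 + (-1*291600 - 50760 + 10584 + 60480)/553) = sqrt(-78 + (-291600 - 50760 + 10584 + 60480)/553) = sqrt(-78 + (1/553)*(-271296)) = sqrt(-78 - 271296/553) = sqrt(-314430/553) = I*sqrt(173879790)/553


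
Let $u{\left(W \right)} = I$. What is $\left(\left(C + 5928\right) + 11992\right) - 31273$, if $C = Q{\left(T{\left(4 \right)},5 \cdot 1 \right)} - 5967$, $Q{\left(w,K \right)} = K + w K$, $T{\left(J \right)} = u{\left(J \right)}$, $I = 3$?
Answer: $-19300$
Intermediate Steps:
$u{\left(W \right)} = 3$
$T{\left(J \right)} = 3$
$Q{\left(w,K \right)} = K + K w$
$C = -5947$ ($C = 5 \cdot 1 \left(1 + 3\right) - 5967 = 5 \cdot 4 - 5967 = 20 - 5967 = -5947$)
$\left(\left(C + 5928\right) + 11992\right) - 31273 = \left(\left(-5947 + 5928\right) + 11992\right) - 31273 = \left(-19 + 11992\right) - 31273 = 11973 - 31273 = -19300$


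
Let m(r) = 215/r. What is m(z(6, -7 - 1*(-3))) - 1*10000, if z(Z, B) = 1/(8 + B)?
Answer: -9140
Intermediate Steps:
m(z(6, -7 - 1*(-3))) - 1*10000 = 215/(1/(8 + (-7 - 1*(-3)))) - 1*10000 = 215/(1/(8 + (-7 + 3))) - 10000 = 215/(1/(8 - 4)) - 10000 = 215/(1/4) - 10000 = 215/(¼) - 10000 = 215*4 - 10000 = 860 - 10000 = -9140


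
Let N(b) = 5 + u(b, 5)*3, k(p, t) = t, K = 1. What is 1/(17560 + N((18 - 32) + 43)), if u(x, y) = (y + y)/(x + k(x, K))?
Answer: 1/17566 ≈ 5.6928e-5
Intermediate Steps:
u(x, y) = 2*y/(1 + x) (u(x, y) = (y + y)/(x + 1) = (2*y)/(1 + x) = 2*y/(1 + x))
N(b) = 5 + 30/(1 + b) (N(b) = 5 + (2*5/(1 + b))*3 = 5 + (10/(1 + b))*3 = 5 + 30/(1 + b))
1/(17560 + N((18 - 32) + 43)) = 1/(17560 + 5*(7 + ((18 - 32) + 43))/(1 + ((18 - 32) + 43))) = 1/(17560 + 5*(7 + (-14 + 43))/(1 + (-14 + 43))) = 1/(17560 + 5*(7 + 29)/(1 + 29)) = 1/(17560 + 5*36/30) = 1/(17560 + 5*(1/30)*36) = 1/(17560 + 6) = 1/17566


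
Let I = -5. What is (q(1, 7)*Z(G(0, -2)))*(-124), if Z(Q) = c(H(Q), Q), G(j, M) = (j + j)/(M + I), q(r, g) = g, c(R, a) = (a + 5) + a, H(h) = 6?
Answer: -4340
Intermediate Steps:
c(R, a) = 5 + 2*a (c(R, a) = (5 + a) + a = 5 + 2*a)
G(j, M) = 2*j/(-5 + M) (G(j, M) = (j + j)/(M - 5) = (2*j)/(-5 + M) = 2*j/(-5 + M))
Z(Q) = 5 + 2*Q
(q(1, 7)*Z(G(0, -2)))*(-124) = (7*(5 + 2*(2*0/(-5 - 2))))*(-124) = (7*(5 + 2*(2*0/(-7))))*(-124) = (7*(5 + 2*(2*0*(-1/7))))*(-124) = (7*(5 + 2*0))*(-124) = (7*(5 + 0))*(-124) = (7*5)*(-124) = 35*(-124) = -4340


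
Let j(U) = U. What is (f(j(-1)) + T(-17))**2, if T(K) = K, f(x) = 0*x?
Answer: 289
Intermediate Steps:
f(x) = 0
(f(j(-1)) + T(-17))**2 = (0 - 17)**2 = (-17)**2 = 289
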